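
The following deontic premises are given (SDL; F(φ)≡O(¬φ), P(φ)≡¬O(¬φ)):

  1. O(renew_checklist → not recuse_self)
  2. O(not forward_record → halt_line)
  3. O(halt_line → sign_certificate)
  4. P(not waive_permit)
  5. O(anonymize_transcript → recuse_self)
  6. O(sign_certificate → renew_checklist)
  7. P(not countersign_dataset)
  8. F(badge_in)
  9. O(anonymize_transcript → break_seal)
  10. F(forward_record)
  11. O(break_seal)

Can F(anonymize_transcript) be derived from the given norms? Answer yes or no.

Premise 10 is F(forward_record), i.e. O(not forward_record).
With premise 2, O(not forward_record → halt_line), the K-axiom yields O(halt_line).
With premise 3, O(halt_line → sign_certificate), the K-axiom yields O(sign_certificate).
Premise 6 is O(sign_certificate → renew_checklist); since O(sign_certificate), deontic closure gives O(renew_checklist).
With premise 1, O(renew_checklist → not recuse_self), the K-axiom yields O(not recuse_self).
Premise 5, O(anonymize_transcript → recuse_self), contraposes to O(not recuse_self → not anonymize_transcript); with O(not recuse_self) we get O(not anonymize_transcript).
Premises 4, 7, 8, 9, 11 do not contribute to this derivation.
So O(not anonymize_transcript) holds, i.e. F(anonymize_transcript). The claim follows.

Yes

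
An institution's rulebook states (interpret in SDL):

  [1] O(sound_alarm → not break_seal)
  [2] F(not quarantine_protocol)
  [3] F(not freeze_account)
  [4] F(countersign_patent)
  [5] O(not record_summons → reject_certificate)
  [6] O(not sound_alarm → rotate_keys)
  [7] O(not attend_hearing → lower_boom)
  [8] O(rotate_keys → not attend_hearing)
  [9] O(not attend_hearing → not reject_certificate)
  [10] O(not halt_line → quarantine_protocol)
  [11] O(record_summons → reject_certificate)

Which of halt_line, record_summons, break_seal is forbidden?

break_seal

Premises 5 and 11 cover both cases: O(not record_summons → reject_certificate) and O(record_summons → reject_certificate). Since not record_summons ∨ record_summons is a tautology, O(reject_certificate) follows.
Premise 9, O(not attend_hearing → not reject_certificate), contraposes to O(reject_certificate → attend_hearing); with O(reject_certificate) we get O(attend_hearing).
Premise 8 is O(rotate_keys → not attend_hearing); contrapositively O(attend_hearing → not rotate_keys). Since O(attend_hearing) holds, K gives O(not rotate_keys).
Premise 6 is O(not sound_alarm → rotate_keys); contrapositively O(not rotate_keys → sound_alarm). Since O(not rotate_keys) holds, K gives O(sound_alarm).
With premise 1, O(sound_alarm → not break_seal), the K-axiom yields O(not break_seal).
So O(not break_seal) holds, i.e. break_seal is forbidden. None of the other listed options is forbidden under the premises.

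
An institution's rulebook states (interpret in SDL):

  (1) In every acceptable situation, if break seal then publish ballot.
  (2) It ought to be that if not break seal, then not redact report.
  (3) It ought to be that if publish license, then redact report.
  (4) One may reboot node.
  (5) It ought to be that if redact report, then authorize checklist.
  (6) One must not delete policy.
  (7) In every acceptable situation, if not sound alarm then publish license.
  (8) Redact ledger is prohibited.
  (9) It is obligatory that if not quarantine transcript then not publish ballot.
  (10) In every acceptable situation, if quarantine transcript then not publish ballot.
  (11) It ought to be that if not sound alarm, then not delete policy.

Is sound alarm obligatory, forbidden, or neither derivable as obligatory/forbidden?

By case analysis on ¬quarantine_transcript: premise 9 gives O(¬quarantine_transcript → ¬publish_ballot) and premise 10 gives O(quarantine_transcript → ¬publish_ballot), so O(¬publish_ballot) either way.
Premise 1 is O(break_seal → publish_ballot); contrapositively O(¬publish_ballot → ¬break_seal). Since O(¬publish_ballot) holds, K gives O(¬break_seal).
Applying K to premise 2 (O(¬break_seal → ¬redact_report)) and O(¬break_seal) yields O(¬redact_report).
Premise 3 is O(publish_license → redact_report); contrapositively O(¬redact_report → ¬publish_license). Since O(¬redact_report) holds, K gives O(¬publish_license).
Premise 7 is O(¬sound_alarm → publish_license); contrapositively O(¬publish_license → sound_alarm). Since O(¬publish_license) holds, K gives O(sound_alarm).
Premises 4, 5, 6, 8, 11 do not contribute to this derivation.
Hence sound_alarm is obligatory.

Obligatory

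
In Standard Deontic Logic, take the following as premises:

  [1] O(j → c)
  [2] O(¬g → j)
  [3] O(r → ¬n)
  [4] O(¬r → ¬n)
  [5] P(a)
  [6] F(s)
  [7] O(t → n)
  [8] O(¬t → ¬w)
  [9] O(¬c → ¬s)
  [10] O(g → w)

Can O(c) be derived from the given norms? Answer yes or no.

Premises 3 and 4 cover both cases: O(r → ¬n) and O(¬r → ¬n). Since r ∨ ¬r is a tautology, O(¬n) follows.
Premise 7 is O(t → n); contrapositively O(¬n → ¬t). Since O(¬n) holds, K gives O(¬t).
Premise 8 is O(¬t → ¬w); since O(¬t), deontic closure gives O(¬w).
Premise 10, O(g → w), contraposes to O(¬w → ¬g); with O(¬w) we get O(¬g).
With premise 2, O(¬g → j), the K-axiom yields O(j).
Applying K to premise 1 (O(j → c)) and O(j) yields O(c).
Premises 5, 6, 9 do not contribute to this derivation.
So O(c) follows.

Yes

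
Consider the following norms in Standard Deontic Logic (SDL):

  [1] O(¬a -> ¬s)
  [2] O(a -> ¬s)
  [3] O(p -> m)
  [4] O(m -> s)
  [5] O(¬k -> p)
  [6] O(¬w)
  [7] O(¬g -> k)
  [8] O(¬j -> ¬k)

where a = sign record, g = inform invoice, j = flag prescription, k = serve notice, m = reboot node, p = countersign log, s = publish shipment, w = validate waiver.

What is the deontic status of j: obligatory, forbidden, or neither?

By case analysis on a: premise 2 gives O(a -> ¬s) and premise 1 gives O(¬a -> ¬s), so O(¬s) either way.
Premise 4, O(m -> s), contraposes to O(¬s -> ¬m); with O(¬s) we get O(¬m).
Premise 3 is O(p -> m); contrapositively O(¬m -> ¬p). Since O(¬m) holds, K gives O(¬p).
Premise 5, O(¬k -> p), contraposes to O(¬p -> k); with O(¬p) we get O(k).
Premise 8, O(¬j -> ¬k), contraposes to O(k -> j); with O(k) we get O(j).
Premises 6, 7 do not contribute to this derivation.
Hence j is obligatory.

Obligatory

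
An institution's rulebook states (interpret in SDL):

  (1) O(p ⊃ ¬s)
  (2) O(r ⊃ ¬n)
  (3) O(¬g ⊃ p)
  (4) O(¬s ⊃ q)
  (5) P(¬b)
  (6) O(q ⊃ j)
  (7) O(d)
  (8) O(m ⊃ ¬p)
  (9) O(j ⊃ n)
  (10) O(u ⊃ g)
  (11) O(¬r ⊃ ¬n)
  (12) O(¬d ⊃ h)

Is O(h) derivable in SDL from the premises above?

Premise 12 is O(¬d ⊃ h), but O(¬d) is not derivable from the premises, so it does not yield O(h).
No other premise forces O(h). An ideal world satisfying every premise can still have h false, so O(h) is not derivable.

No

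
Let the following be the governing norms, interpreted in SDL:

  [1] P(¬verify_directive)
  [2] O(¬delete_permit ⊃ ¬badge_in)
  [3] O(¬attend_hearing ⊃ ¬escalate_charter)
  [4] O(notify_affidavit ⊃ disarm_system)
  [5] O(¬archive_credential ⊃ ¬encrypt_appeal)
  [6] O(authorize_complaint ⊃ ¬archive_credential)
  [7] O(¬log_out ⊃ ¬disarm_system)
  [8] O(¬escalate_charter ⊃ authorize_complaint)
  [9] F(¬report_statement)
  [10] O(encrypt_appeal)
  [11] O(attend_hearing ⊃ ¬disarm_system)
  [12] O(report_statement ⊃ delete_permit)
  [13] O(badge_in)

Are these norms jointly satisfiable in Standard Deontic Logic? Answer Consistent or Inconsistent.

Premise 2 is O(¬delete_permit ⊃ ¬badge_in), but O(¬delete_permit) is not derivable from the premises, so it does not yield O(¬badge_in).
So O(¬badge_in) is not derivable, and the apparent clash with O(badge_in) does not arise.
A world satisfying every obligation exists (e.g. archive_credential=true, attend_hearing=true, authorize_complaint=false, badge_in=true, delete_permit=true, disarm_system=false, encrypt_appeal=true, escalate_charter=true, log_out=false, notify_affidavit=false, report_statement=true, verify_directive=false); no atom is both obligatory and forbidden, so the set is consistent.

Consistent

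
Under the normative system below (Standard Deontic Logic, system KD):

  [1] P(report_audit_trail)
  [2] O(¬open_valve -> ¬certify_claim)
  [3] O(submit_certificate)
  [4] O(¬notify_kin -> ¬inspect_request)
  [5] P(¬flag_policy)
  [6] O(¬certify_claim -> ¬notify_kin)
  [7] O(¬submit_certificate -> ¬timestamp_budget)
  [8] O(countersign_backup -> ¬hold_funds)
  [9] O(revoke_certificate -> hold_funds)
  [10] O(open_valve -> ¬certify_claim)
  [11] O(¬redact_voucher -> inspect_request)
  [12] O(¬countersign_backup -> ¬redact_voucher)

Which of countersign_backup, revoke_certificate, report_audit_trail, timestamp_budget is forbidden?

revoke_certificate

By case analysis on ¬open_valve: premise 2 gives O(¬open_valve -> ¬certify_claim) and premise 10 gives O(open_valve -> ¬certify_claim), so O(¬certify_claim) either way.
From O(¬certify_claim) and premise 6, O(¬certify_claim -> ¬notify_kin), we obtain O(¬notify_kin).
Applying K to premise 4 (O(¬notify_kin -> ¬inspect_request)) and O(¬notify_kin) yields O(¬inspect_request).
Premise 11, O(¬redact_voucher -> inspect_request), contraposes to O(¬inspect_request -> redact_voucher); with O(¬inspect_request) we get O(redact_voucher).
Premise 12 is O(¬countersign_backup -> ¬redact_voucher); contrapositively O(redact_voucher -> countersign_backup). Since O(redact_voucher) holds, K gives O(countersign_backup).
Premise 8 is O(countersign_backup -> ¬hold_funds); since O(countersign_backup), deontic closure gives O(¬hold_funds).
Premise 9, O(revoke_certificate -> hold_funds), contraposes to O(¬hold_funds -> ¬revoke_certificate); with O(¬hold_funds) we get O(¬revoke_certificate).
So O(¬revoke_certificate) holds, i.e. revoke_certificate is forbidden. None of the other listed options is forbidden under the premises.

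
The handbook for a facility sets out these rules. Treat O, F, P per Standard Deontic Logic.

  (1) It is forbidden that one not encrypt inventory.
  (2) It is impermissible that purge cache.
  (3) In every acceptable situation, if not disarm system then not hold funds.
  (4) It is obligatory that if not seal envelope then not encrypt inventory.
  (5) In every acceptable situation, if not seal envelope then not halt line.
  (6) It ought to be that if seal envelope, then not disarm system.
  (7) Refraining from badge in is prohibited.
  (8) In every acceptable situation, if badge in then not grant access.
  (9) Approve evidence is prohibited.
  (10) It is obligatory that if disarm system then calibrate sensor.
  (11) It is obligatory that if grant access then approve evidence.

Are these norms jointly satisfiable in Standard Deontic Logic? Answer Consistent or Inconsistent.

Consistent

Premise 11 is O(grant_access → approve_evidence), but O(grant_access) is not derivable from the premises, so it does not yield O(approve_evidence).
So O(approve_evidence) is not derivable, and the apparent clash with O(¬approve_evidence) does not arise.
A world satisfying every obligation exists (e.g. approve_evidence=false, badge_in=true, calibrate_sensor=false, disarm_system=false, encrypt_inventory=true, grant_access=false, halt_line=false, hold_funds=false, purge_cache=false, seal_envelope=true); no atom is both obligatory and forbidden, so the set is consistent.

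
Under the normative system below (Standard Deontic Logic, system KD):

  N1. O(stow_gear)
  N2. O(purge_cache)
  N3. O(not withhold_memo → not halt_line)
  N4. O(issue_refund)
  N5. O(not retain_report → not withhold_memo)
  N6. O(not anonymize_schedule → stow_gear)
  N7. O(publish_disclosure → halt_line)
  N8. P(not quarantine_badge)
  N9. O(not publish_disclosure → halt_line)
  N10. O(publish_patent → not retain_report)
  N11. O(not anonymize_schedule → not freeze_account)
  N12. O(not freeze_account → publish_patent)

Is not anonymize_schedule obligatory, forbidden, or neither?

Premises 7 and 9 are O(publish_disclosure → halt_line) and O(not publish_disclosure → halt_line); every ideal world satisfies publish_disclosure or not publish_disclosure, so in either case halt_line holds — hence O(halt_line).
Premise 3 is O(not withhold_memo → not halt_line); contrapositively O(halt_line → withhold_memo). Since O(halt_line) holds, K gives O(withhold_memo).
The contrapositive of premise 5 (O(not retain_report → not withhold_memo)) is O(withhold_memo → retain_report), and O(withhold_memo) is already established, so O(retain_report).
The contrapositive of premise 10 (O(publish_patent → not retain_report)) is O(retain_report → not publish_patent), and O(retain_report) is already established, so O(not publish_patent).
Premise 12, O(not freeze_account → publish_patent), contraposes to O(not publish_patent → freeze_account); with O(not publish_patent) we get O(freeze_account).
Premise 11 is O(not anonymize_schedule → not freeze_account); contrapositively O(freeze_account → anonymize_schedule). Since O(freeze_account) holds, K gives O(anonymize_schedule).
Premises 1, 2, 4, 6, 8 do not contribute to this derivation.
Thus O(anonymize_schedule), which is F(not anonymize_schedule): not anonymize_schedule is forbidden.

Forbidden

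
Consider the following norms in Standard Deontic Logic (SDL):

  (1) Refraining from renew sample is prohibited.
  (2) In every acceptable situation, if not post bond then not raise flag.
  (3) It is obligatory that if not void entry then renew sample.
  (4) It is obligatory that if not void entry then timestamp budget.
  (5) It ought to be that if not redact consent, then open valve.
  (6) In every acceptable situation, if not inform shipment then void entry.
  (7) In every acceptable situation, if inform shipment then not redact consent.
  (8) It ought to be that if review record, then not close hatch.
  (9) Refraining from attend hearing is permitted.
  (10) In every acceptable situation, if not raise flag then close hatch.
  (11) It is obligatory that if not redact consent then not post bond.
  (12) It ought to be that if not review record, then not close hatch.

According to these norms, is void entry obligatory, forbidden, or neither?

Obligatory

Premises 12 and 8 cover both cases: O(¬review_record → ¬close_hatch) and O(review_record → ¬close_hatch). Since ¬review_record ∨ review_record is a tautology, O(¬close_hatch) follows.
Premise 10, O(¬raise_flag → close_hatch), contraposes to O(¬close_hatch → raise_flag); with O(¬close_hatch) we get O(raise_flag).
The contrapositive of premise 2 (O(¬post_bond → ¬raise_flag)) is O(raise_flag → post_bond), and O(raise_flag) is already established, so O(post_bond).
The contrapositive of premise 11 (O(¬redact_consent → ¬post_bond)) is O(post_bond → redact_consent), and O(post_bond) is already established, so O(redact_consent).
The contrapositive of premise 7 (O(inform_shipment → ¬redact_consent)) is O(redact_consent → ¬inform_shipment), and O(redact_consent) is already established, so O(¬inform_shipment).
Applying K to premise 6 (O(¬inform_shipment → void_entry)) and O(¬inform_shipment) yields O(void_entry).
Premises 1, 3, 4, 5, 9 do not contribute to this derivation.
Hence void_entry is obligatory.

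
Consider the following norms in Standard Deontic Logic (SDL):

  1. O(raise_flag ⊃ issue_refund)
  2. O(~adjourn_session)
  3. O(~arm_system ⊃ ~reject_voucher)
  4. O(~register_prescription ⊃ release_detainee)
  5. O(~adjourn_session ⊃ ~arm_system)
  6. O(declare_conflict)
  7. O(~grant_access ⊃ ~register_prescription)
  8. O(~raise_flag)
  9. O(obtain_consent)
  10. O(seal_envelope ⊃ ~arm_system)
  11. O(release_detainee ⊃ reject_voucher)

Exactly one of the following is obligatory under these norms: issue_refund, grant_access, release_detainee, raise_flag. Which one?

From premise 2 we have O(~adjourn_session).
Applying K to premise 5 (O(~adjourn_session ⊃ ~arm_system)) and O(~adjourn_session) yields O(~arm_system).
Premise 3 is O(~arm_system ⊃ ~reject_voucher); since O(~arm_system), deontic closure gives O(~reject_voucher).
Premise 11 is O(release_detainee ⊃ reject_voucher); contrapositively O(~reject_voucher ⊃ ~release_detainee). Since O(~reject_voucher) holds, K gives O(~release_detainee).
The contrapositive of premise 4 (O(~register_prescription ⊃ release_detainee)) is O(~release_detainee ⊃ register_prescription), and O(~release_detainee) is already established, so O(register_prescription).
Premise 7, O(~grant_access ⊃ ~register_prescription), contraposes to O(register_prescription ⊃ grant_access); with O(register_prescription) we get O(grant_access).
So O(grant_access) holds — grant_access is obligatory. None of the other listed options is made obligatory by any chain of premises.

grant_access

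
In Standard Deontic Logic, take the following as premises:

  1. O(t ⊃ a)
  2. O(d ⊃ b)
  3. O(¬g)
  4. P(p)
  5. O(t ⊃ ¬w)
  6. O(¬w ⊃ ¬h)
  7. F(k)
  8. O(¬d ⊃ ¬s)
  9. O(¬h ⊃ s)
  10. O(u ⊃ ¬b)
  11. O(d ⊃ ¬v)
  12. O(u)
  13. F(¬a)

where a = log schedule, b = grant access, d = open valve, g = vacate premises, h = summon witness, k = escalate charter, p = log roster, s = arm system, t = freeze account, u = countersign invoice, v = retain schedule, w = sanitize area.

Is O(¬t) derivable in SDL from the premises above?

Yes

Premise 12 gives O(u).
Premise 10 is O(u ⊃ ¬b); since O(u), deontic closure gives O(¬b).
Premise 2 is O(d ⊃ b); contrapositively O(¬b ⊃ ¬d). Since O(¬b) holds, K gives O(¬d).
From O(¬d) and premise 8, O(¬d ⊃ ¬s), we obtain O(¬s).
Premise 9, O(¬h ⊃ s), contraposes to O(¬s ⊃ h); with O(¬s) we get O(h).
Premise 6, O(¬w ⊃ ¬h), contraposes to O(h ⊃ w); with O(h) we get O(w).
The contrapositive of premise 5 (O(t ⊃ ¬w)) is O(w ⊃ ¬t), and O(w) is already established, so O(¬t).
Premises 1, 3, 4, 7, 11, 13 do not contribute to this derivation.
So O(¬t) follows.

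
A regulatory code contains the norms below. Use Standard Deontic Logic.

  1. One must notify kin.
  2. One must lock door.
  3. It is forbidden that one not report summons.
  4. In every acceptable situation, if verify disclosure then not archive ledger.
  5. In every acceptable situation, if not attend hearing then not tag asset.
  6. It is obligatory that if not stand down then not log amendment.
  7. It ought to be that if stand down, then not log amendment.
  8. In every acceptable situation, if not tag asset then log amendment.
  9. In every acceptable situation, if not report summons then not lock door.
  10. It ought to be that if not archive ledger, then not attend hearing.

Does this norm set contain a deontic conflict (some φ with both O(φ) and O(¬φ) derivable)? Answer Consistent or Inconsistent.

Consistent

Premise 9 is O(¬report_summons → ¬lock_door), but O(¬report_summons) is not derivable from the premises, so it does not yield O(¬lock_door).
So O(¬lock_door) is not derivable, and the apparent clash with O(lock_door) does not arise.
A world satisfying every obligation exists (e.g. archive_ledger=true, attend_hearing=true, lock_door=true, log_amendment=false, notify_kin=true, report_summons=true, stand_down=false, tag_asset=true, verify_disclosure=false); no atom is both obligatory and forbidden, so the set is consistent.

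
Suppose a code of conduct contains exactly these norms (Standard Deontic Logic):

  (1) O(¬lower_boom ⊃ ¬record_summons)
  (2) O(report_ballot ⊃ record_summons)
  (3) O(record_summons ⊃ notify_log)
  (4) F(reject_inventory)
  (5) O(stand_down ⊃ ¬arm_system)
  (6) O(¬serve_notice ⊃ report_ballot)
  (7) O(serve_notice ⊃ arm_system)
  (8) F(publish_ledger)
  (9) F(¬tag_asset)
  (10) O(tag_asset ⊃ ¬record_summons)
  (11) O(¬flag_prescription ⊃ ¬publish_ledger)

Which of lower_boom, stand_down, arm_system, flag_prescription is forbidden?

Premise 9 is F(¬tag_asset), i.e. O(tag_asset).
Premise 10 is O(tag_asset ⊃ ¬record_summons); since O(tag_asset), deontic closure gives O(¬record_summons).
Premise 2 is O(report_ballot ⊃ record_summons); contrapositively O(¬record_summons ⊃ ¬report_ballot). Since O(¬record_summons) holds, K gives O(¬report_ballot).
Premise 6 is O(¬serve_notice ⊃ report_ballot); contrapositively O(¬report_ballot ⊃ serve_notice). Since O(¬report_ballot) holds, K gives O(serve_notice).
Premise 7 is O(serve_notice ⊃ arm_system); since O(serve_notice), deontic closure gives O(arm_system).
Premise 5, O(stand_down ⊃ ¬arm_system), contraposes to O(arm_system ⊃ ¬stand_down); with O(arm_system) we get O(¬stand_down).
So O(¬stand_down) holds, i.e. stand_down is forbidden. None of the other listed options is forbidden under the premises.

stand_down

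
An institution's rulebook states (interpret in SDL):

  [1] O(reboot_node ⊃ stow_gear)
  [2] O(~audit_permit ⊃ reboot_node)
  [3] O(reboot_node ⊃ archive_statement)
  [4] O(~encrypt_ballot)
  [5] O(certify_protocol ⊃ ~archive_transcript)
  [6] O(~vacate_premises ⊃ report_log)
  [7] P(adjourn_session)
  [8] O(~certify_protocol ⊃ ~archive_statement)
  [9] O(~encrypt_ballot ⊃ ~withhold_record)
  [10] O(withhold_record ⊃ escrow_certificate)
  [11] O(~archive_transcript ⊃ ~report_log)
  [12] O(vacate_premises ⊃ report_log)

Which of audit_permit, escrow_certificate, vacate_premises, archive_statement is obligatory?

audit_permit

Premises 6 and 12 are O(~vacate_premises ⊃ report_log) and O(vacate_premises ⊃ report_log); every ideal world satisfies ~vacate_premises or vacate_premises, so in either case report_log holds — hence O(report_log).
Premise 11 is O(~archive_transcript ⊃ ~report_log); contrapositively O(report_log ⊃ archive_transcript). Since O(report_log) holds, K gives O(archive_transcript).
Premise 5 is O(certify_protocol ⊃ ~archive_transcript); contrapositively O(archive_transcript ⊃ ~certify_protocol). Since O(archive_transcript) holds, K gives O(~certify_protocol).
Applying K to premise 8 (O(~certify_protocol ⊃ ~archive_statement)) and O(~certify_protocol) yields O(~archive_statement).
The contrapositive of premise 3 (O(reboot_node ⊃ archive_statement)) is O(~archive_statement ⊃ ~reboot_node), and O(~archive_statement) is already established, so O(~reboot_node).
Premise 2 is O(~audit_permit ⊃ reboot_node); contrapositively O(~reboot_node ⊃ audit_permit). Since O(~reboot_node) holds, K gives O(audit_permit).
So O(audit_permit) holds — audit_permit is obligatory. None of the other listed options is made obligatory by any chain of premises.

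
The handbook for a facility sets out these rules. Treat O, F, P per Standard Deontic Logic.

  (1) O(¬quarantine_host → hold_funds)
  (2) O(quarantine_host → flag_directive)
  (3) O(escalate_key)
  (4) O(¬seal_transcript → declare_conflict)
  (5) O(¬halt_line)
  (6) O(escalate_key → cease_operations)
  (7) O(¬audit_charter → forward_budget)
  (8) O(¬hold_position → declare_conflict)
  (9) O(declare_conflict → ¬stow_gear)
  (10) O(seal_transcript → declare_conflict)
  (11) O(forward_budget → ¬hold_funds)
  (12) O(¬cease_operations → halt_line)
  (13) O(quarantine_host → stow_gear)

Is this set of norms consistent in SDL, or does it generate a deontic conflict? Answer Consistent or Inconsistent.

Premise 12 is O(¬cease_operations → halt_line), but O(¬cease_operations) is not derivable from the premises, so it does not yield O(halt_line).
So O(halt_line) is not derivable, and the apparent clash with O(¬halt_line) does not arise.
A world satisfying every obligation exists (e.g. audit_charter=true, cease_operations=true, declare_conflict=true, escalate_key=true, flag_directive=false, forward_budget=false, halt_line=false, hold_funds=true, hold_position=false, quarantine_host=false, seal_transcript=false, stow_gear=false); no atom is both obligatory and forbidden, so the set is consistent.

Consistent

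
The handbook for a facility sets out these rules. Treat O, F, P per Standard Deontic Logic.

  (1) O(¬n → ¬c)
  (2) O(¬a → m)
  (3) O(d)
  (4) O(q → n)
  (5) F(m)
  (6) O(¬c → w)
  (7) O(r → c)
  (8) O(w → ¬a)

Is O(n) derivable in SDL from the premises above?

F(m) at premise 5 means O(¬m).
The contrapositive of premise 2 (O(¬a → m)) is O(¬m → a), and O(¬m) is already established, so O(a).
Premise 8 is O(w → ¬a); contrapositively O(a → ¬w). Since O(a) holds, K gives O(¬w).
Premise 6, O(¬c → w), contraposes to O(¬w → c); with O(¬w) we get O(c).
The contrapositive of premise 1 (O(¬n → ¬c)) is O(c → n), and O(c) is already established, so O(n).
Premises 3, 4, 7 do not contribute to this derivation.
So O(n) follows.

Yes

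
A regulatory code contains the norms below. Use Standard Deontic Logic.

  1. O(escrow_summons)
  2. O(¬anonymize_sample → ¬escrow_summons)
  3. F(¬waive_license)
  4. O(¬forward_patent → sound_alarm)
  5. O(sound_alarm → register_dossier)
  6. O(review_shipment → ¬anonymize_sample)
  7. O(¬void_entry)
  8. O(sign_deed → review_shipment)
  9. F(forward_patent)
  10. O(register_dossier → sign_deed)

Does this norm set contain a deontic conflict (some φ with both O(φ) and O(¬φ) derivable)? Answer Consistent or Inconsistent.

Inconsistent

Premise 1 states O(escrow_summons) outright.
Premise 2 is O(¬anonymize_sample → ¬escrow_summons); contrapositively O(escrow_summons → anonymize_sample). Since O(escrow_summons) holds, K gives O(anonymize_sample).
Premise 6 is O(review_shipment → ¬anonymize_sample); contrapositively O(anonymize_sample → ¬review_shipment). Since O(anonymize_sample) holds, K gives O(¬review_shipment).
Premise 8, O(sign_deed → review_shipment), contraposes to O(¬review_shipment → ¬sign_deed); with O(¬review_shipment) we get O(¬sign_deed).
The contrapositive of premise 10 (O(register_dossier → sign_deed)) is O(¬sign_deed → ¬register_dossier), and O(¬sign_deed) is already established, so O(¬register_dossier).
Premise 5, O(sound_alarm → register_dossier), contraposes to O(¬register_dossier → ¬sound_alarm); with O(¬register_dossier) we get O(¬sound_alarm).
Premise 4, O(¬forward_patent → sound_alarm), contraposes to O(¬sound_alarm → forward_patent); with O(¬sound_alarm) we get O(forward_patent).
Yet premise 9 is F(forward_patent), i.e. O(¬forward_patent).
We now have both O(forward_patent) and O(¬forward_patent) — forward_patent is simultaneously obligatory and forbidden, violating the D-axiom.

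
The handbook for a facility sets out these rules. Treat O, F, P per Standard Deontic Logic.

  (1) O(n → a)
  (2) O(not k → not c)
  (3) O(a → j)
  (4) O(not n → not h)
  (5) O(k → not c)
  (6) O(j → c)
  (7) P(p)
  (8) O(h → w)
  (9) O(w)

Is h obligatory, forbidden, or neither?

Forbidden

By case analysis on k: premise 5 gives O(k → not c) and premise 2 gives O(not k → not c), so O(not c) either way.
The contrapositive of premise 6 (O(j → c)) is O(not c → not j), and O(not c) is already established, so O(not j).
The contrapositive of premise 3 (O(a → j)) is O(not j → not a), and O(not j) is already established, so O(not a).
The contrapositive of premise 1 (O(n → a)) is O(not a → not n), and O(not a) is already established, so O(not n).
With premise 4, O(not n → not h), the K-axiom yields O(not h).
Premises 7, 8, 9 do not contribute to this derivation.
Thus O(not h), which is F(h): h is forbidden.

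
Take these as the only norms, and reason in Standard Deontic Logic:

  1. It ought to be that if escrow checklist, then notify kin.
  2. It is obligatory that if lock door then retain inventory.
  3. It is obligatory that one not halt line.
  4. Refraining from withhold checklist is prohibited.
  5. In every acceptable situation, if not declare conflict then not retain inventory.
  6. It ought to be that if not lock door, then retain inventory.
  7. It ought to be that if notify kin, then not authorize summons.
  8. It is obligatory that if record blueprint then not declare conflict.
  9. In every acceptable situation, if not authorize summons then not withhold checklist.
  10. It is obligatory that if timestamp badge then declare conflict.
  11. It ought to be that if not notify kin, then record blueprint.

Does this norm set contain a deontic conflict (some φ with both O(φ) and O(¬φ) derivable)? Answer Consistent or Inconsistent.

Premises 2 and 6 cover both cases: O(lock_door → retain_inventory) and O(¬lock_door → retain_inventory). Since lock_door ∨ ¬lock_door is a tautology, O(retain_inventory) follows.
Premise 5 is O(¬declare_conflict → ¬retain_inventory); contrapositively O(retain_inventory → declare_conflict). Since O(retain_inventory) holds, K gives O(declare_conflict).
Premise 8, O(record_blueprint → ¬declare_conflict), contraposes to O(declare_conflict → ¬record_blueprint); with O(declare_conflict) we get O(¬record_blueprint).
The contrapositive of premise 11 (O(¬notify_kin → record_blueprint)) is O(¬record_blueprint → notify_kin), and O(¬record_blueprint) is already established, so O(notify_kin).
With premise 7, O(notify_kin → ¬authorize_summons), the K-axiom yields O(¬authorize_summons).
With premise 9, O(¬authorize_summons → ¬withhold_checklist), the K-axiom yields O(¬withhold_checklist).
Yet premise 4 is F(¬withhold_checklist), i.e. O(withhold_checklist).
We now have both O(¬withhold_checklist) and O(withhold_checklist) — withhold_checklist is simultaneously obligatory and forbidden, violating the D-axiom.

Inconsistent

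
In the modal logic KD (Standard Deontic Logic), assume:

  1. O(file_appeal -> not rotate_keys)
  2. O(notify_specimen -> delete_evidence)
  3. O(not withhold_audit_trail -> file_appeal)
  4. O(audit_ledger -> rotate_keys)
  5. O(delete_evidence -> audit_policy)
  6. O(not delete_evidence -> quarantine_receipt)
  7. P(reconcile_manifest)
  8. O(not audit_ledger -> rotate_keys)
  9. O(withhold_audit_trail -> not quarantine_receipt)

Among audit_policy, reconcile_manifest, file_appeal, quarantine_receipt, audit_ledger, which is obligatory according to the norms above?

audit_policy

Premises 8 and 4 are O(not audit_ledger -> rotate_keys) and O(audit_ledger -> rotate_keys); every ideal world satisfies not audit_ledger or audit_ledger, so in either case rotate_keys holds — hence O(rotate_keys).
Premise 1, O(file_appeal -> not rotate_keys), contraposes to O(rotate_keys -> not file_appeal); with O(rotate_keys) we get O(not file_appeal).
Premise 3 is O(not withhold_audit_trail -> file_appeal); contrapositively O(not file_appeal -> withhold_audit_trail). Since O(not file_appeal) holds, K gives O(withhold_audit_trail).
From O(withhold_audit_trail) and premise 9, O(withhold_audit_trail -> not quarantine_receipt), we obtain O(not quarantine_receipt).
Premise 6 is O(not delete_evidence -> quarantine_receipt); contrapositively O(not quarantine_receipt -> delete_evidence). Since O(not quarantine_receipt) holds, K gives O(delete_evidence).
Applying K to premise 5 (O(delete_evidence -> audit_policy)) and O(delete_evidence) yields O(audit_policy).
So O(audit_policy) holds — audit_policy is obligatory. None of the other listed options is made obligatory by any chain of premises.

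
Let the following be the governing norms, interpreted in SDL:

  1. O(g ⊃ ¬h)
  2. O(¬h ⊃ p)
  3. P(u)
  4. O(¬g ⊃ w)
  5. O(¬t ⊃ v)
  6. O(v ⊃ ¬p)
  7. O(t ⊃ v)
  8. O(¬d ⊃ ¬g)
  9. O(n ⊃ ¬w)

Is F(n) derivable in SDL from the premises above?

Yes

Premises 7 and 5 cover both cases: O(t ⊃ v) and O(¬t ⊃ v). Since t ∨ ¬t is a tautology, O(v) follows.
Applying K to premise 6 (O(v ⊃ ¬p)) and O(v) yields O(¬p).
Premise 2, O(¬h ⊃ p), contraposes to O(¬p ⊃ h); with O(¬p) we get O(h).
The contrapositive of premise 1 (O(g ⊃ ¬h)) is O(h ⊃ ¬g), and O(h) is already established, so O(¬g).
With premise 4, O(¬g ⊃ w), the K-axiom yields O(w).
The contrapositive of premise 9 (O(n ⊃ ¬w)) is O(w ⊃ ¬n), and O(w) is already established, so O(¬n).
Premises 3, 8 do not contribute to this derivation.
So O(¬n) holds, i.e. F(n). The claim follows.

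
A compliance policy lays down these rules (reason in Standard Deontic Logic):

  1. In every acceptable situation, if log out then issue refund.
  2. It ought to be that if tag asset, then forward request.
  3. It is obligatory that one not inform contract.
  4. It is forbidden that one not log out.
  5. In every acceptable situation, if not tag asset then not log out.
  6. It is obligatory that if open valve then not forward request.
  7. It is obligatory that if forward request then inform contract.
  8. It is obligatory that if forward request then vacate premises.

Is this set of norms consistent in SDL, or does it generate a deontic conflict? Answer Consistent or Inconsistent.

Premise 3 gives O(¬inform_contract).
Premise 7, O(forward_request → inform_contract), contraposes to O(¬inform_contract → ¬forward_request); with O(¬inform_contract) we get O(¬forward_request).
Premise 2, O(tag_asset → forward_request), contraposes to O(¬forward_request → ¬tag_asset); with O(¬forward_request) we get O(¬tag_asset).
From O(¬tag_asset) and premise 5, O(¬tag_asset → ¬log_out), we obtain O(¬log_out).
However, F(¬log_out) at premise 4 amounts to O(log_out).
We now have both O(¬log_out) and O(log_out) — log_out is simultaneously obligatory and forbidden, violating the D-axiom.

Inconsistent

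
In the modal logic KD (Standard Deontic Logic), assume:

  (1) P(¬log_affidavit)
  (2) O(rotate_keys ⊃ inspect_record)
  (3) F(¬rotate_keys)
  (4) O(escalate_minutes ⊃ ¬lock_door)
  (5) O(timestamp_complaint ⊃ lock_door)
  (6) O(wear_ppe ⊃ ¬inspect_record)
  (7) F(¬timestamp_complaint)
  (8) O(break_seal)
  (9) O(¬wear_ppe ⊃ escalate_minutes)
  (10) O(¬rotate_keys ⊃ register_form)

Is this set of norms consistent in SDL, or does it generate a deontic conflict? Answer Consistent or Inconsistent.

Premise 3 is F(¬rotate_keys), i.e. O(rotate_keys).
With premise 2, O(rotate_keys ⊃ inspect_record), the K-axiom yields O(inspect_record).
Premise 6 is O(wear_ppe ⊃ ¬inspect_record); contrapositively O(inspect_record ⊃ ¬wear_ppe). Since O(inspect_record) holds, K gives O(¬wear_ppe).
With premise 9, O(¬wear_ppe ⊃ escalate_minutes), the K-axiom yields O(escalate_minutes).
Applying K to premise 4 (O(escalate_minutes ⊃ ¬lock_door)) and O(escalate_minutes) yields O(¬lock_door).
Premise 5, O(timestamp_complaint ⊃ lock_door), contraposes to O(¬lock_door ⊃ ¬timestamp_complaint); with O(¬lock_door) we get O(¬timestamp_complaint).
However, F(¬timestamp_complaint) at premise 7 amounts to O(timestamp_complaint).
We now have both O(¬timestamp_complaint) and O(timestamp_complaint) — timestamp_complaint is simultaneously obligatory and forbidden, violating the D-axiom.

Inconsistent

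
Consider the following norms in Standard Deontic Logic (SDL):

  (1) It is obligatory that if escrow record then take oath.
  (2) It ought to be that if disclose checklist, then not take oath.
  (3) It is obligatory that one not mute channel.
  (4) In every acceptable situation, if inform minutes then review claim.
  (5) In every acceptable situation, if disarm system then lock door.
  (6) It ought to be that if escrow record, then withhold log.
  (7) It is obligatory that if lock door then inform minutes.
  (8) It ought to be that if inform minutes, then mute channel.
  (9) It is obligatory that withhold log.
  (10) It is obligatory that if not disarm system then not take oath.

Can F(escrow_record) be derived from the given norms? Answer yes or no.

Premise 3 gives O(¬mute_channel).
Premise 8 is O(inform_minutes → mute_channel); contrapositively O(¬mute_channel → ¬inform_minutes). Since O(¬mute_channel) holds, K gives O(¬inform_minutes).
Premise 7 is O(lock_door → inform_minutes); contrapositively O(¬inform_minutes → ¬lock_door). Since O(¬inform_minutes) holds, K gives O(¬lock_door).
The contrapositive of premise 5 (O(disarm_system → lock_door)) is O(¬lock_door → ¬disarm_system), and O(¬lock_door) is already established, so O(¬disarm_system).
With premise 10, O(¬disarm_system → ¬take_oath), the K-axiom yields O(¬take_oath).
Premise 1, O(escrow_record → take_oath), contraposes to O(¬take_oath → ¬escrow_record); with O(¬take_oath) we get O(¬escrow_record).
Premises 2, 4, 6, 9 do not contribute to this derivation.
So O(¬escrow_record) holds, i.e. F(escrow_record). The claim follows.

Yes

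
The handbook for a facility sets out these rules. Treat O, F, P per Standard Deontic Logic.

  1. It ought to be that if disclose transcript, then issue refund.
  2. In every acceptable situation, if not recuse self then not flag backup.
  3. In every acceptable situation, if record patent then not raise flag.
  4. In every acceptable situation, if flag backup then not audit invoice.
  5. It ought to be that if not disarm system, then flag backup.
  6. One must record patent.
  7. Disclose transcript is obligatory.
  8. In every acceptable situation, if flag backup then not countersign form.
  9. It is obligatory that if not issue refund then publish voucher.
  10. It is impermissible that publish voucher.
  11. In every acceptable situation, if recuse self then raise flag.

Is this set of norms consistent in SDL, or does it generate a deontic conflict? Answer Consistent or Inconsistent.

Consistent

Premise 9 is O(¬issue_refund → publish_voucher), but O(¬issue_refund) is not derivable from the premises, so it does not yield O(publish_voucher).
So O(publish_voucher) is not derivable, and the apparent clash with O(¬publish_voucher) does not arise.
A world satisfying every obligation exists (e.g. audit_invoice=false, countersign_form=false, disarm_system=true, disclose_transcript=true, flag_backup=false, issue_refund=true, publish_voucher=false, raise_flag=false, record_patent=true, recuse_self=false); no atom is both obligatory and forbidden, so the set is consistent.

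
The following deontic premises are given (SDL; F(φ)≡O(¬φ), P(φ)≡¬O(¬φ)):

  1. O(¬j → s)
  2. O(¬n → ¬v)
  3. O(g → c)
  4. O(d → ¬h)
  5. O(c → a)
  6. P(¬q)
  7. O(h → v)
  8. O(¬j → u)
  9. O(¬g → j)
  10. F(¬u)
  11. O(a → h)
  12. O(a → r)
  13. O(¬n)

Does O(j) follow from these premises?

Premise 13 gives O(¬n).
Applying K to premise 2 (O(¬n → ¬v)) and O(¬n) yields O(¬v).
Premise 7, O(h → v), contraposes to O(¬v → ¬h); with O(¬v) we get O(¬h).
Premise 11, O(a → h), contraposes to O(¬h → ¬a); with O(¬h) we get O(¬a).
Premise 5, O(c → a), contraposes to O(¬a → ¬c); with O(¬a) we get O(¬c).
The contrapositive of premise 3 (O(g → c)) is O(¬c → ¬g), and O(¬c) is already established, so O(¬g).
Premise 9 is O(¬g → j); since O(¬g), deontic closure gives O(j).
Premises 1, 4, 6, 8, 10, 12 do not contribute to this derivation.
So O(j) follows.

Yes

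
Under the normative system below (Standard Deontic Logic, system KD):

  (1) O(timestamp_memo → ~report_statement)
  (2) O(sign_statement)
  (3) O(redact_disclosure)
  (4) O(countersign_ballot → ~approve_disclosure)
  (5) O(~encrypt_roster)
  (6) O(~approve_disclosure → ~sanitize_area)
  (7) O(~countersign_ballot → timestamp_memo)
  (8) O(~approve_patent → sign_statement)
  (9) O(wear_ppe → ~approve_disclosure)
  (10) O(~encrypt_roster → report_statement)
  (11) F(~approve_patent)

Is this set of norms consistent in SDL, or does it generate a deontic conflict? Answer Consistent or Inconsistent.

Consistent

Premise 8 is O(~approve_patent → sign_statement); even if O(sign_statement) held, inferring O(~approve_patent) would be affirming the consequent — invalid.
So O(~approve_patent) is not derivable, and the apparent clash with O(approve_patent) does not arise.
A world satisfying every obligation exists (e.g. approve_disclosure=false, approve_patent=true, countersign_ballot=true, encrypt_roster=false, redact_disclosure=true, report_statement=true, sanitize_area=false, sign_statement=true, timestamp_memo=false, wear_ppe=false); no atom is both obligatory and forbidden, so the set is consistent.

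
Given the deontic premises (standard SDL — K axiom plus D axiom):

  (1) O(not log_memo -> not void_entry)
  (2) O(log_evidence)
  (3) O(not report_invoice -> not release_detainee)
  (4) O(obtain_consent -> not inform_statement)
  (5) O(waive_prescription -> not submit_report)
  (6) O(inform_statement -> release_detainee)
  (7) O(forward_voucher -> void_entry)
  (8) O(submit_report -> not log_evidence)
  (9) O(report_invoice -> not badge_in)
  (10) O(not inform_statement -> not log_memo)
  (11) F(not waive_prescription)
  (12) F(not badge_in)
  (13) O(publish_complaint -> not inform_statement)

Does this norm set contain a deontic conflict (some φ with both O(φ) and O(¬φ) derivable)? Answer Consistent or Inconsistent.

Consistent

Premise 8 is O(submit_report -> not log_evidence), but O(submit_report) is not derivable from the premises, so it does not yield O(not log_evidence).
So O(not log_evidence) is not derivable, and the apparent clash with O(log_evidence) does not arise.
A world satisfying every obligation exists (e.g. badge_in=true, forward_voucher=false, inform_statement=false, log_evidence=true, log_memo=false, obtain_consent=false, publish_complaint=false, release_detainee=false, report_invoice=false, submit_report=false, void_entry=false, waive_prescription=true); no atom is both obligatory and forbidden, so the set is consistent.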